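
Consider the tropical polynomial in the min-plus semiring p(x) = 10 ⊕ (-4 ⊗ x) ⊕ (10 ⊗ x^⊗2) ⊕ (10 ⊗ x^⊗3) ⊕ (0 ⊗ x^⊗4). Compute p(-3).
p(-3) = -12

A tropical monomial a ⊗ x^⊗i evaluates to a + i · x. Evaluating each term at x = -3:
  Term 0 contributes 10 + 0 · -3 = 10
  Term 1 contributes -4 + 1 · -3 = -7
  Term 2 contributes 10 + 2 · -3 = 4
  Term 3 contributes 10 + 3 · -3 = 1
  Term 4 contributes 0 + 4 · -3 = -12
p(-3) = ⊕ of these = min[10, -7, 4, 1, -12] = -12.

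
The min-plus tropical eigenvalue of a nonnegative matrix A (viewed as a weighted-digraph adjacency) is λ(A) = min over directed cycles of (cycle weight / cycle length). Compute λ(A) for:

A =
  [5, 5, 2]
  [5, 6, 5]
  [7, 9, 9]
λ(A) = 9/2

Enumerate directed cycles and compute their means (weight / length). Sample:
  cycle 0 → 0: weight = 5, length = 1, mean = 5/1 ≈ 5.000
  cycle 1 → 1: weight = 6, length = 1, mean = 6/1 ≈ 6.000
  cycle 2 → 2: weight = 9, length = 1, mean = 9/1 ≈ 9.000
  cycle 0 → 1 → 0: weight = 10, length = 2, mean = 10/2 ≈ 5.000
  cycle 0 → 2 → 0: weight = 9, length = 2, mean = 9/2 ≈ 4.500
  cycle 1 → 0 → 1: weight = 10, length = 2, mean = 10/2 ≈ 5.000
Minimum mean = 4.500, attained e.g. along the cycle 0 → 2 → 0 with weight 9 and length 2. So λ(A) = 9/2 = 9/2.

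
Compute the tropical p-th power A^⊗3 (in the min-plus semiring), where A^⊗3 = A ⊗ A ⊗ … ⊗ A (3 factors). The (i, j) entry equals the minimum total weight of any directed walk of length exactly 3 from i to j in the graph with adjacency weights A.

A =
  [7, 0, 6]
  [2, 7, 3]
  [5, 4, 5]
A^⊗3 =
  [8, 2, 8]
  [4, 8, 5]
  [7, 6, 8]

Each entry (A^⊗3)_ij equals the minimum over all length-3 walks i = v_0 → v_1 → … → v_3 = j of Σ_t A[v_t][v_{t+1}]. For example, for (i, j) = (0, 2) we minimise over 9 possible intermediate vertex sequences; the minimum is 8, attained along the walk 0 → 1 → 0 → 2.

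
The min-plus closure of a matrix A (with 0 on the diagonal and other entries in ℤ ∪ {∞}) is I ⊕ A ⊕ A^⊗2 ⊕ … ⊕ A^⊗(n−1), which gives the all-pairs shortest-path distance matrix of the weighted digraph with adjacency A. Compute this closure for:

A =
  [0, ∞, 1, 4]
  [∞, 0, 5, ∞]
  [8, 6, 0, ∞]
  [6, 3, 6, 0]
Closure =
  [0, 7, 1, 4]
  [13, 0, 5, 17]
  [8, 6, 0, 12]
  [6, 3, 6, 0]

This is the Floyd-Warshall all-pairs shortest-path computation. For each intermediate vertex k = 0, 1, …, 3, update dist[i][j] ← min(dist[i][j], dist[i][k] + dist[k][j]). The final matrix gives, for each (i, j), the minimum total weight of any directed path from i to j (possibly empty when i = j).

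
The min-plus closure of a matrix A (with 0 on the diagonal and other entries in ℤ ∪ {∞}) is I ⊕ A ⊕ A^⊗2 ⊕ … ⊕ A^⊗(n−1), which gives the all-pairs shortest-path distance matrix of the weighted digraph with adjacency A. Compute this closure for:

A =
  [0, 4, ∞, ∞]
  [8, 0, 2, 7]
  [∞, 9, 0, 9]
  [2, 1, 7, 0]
Closure =
  [0, 4, 6, 11]
  [8, 0, 2, 7]
  [11, 9, 0, 9]
  [2, 1, 3, 0]

This is the Floyd-Warshall all-pairs shortest-path computation. For each intermediate vertex k = 0, 1, …, 3, update dist[i][j] ← min(dist[i][j], dist[i][k] + dist[k][j]). The final matrix gives, for each (i, j), the minimum total weight of any directed path from i to j (possibly empty when i = j).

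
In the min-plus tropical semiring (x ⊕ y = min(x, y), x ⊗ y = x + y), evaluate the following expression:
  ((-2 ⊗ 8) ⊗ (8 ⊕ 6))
((-2 ⊗ 8) ⊗ (8 ⊕ 6)) = 12

Expand innermost to outermost. Recall ⊕ takes the minimum of its arguments and ⊗ takes their sum. Working out the expression ((-2 ⊗ 8) ⊗ (8 ⊕ 6)) gives 12.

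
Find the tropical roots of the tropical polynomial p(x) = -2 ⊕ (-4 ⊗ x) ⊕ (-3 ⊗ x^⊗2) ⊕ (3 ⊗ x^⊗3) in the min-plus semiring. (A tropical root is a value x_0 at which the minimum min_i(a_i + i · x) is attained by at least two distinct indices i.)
Roots: {-6, -1, 2}

Each tropical root is a break point of the lower envelope of the lines y = a_i + i · x (there are 4 lines, with slopes 0, 1, ..., 3). Only the lines that attain the minimum somewhere contribute to roots; other lines are dominated. Here the surviving (envelope) indices are i = 3, i = 2, i = 1, i = 0.
Intersections between consecutive envelope lines give the roots: for adjacent envelope indices i < j the intersection is x = (a_i − a_j) / (j − i). Reading off the sorted break points: {-6, -1, 2}.
Verification: at each break x_0, at least two indices attain the minimum of min_i(a_i + i · x_0).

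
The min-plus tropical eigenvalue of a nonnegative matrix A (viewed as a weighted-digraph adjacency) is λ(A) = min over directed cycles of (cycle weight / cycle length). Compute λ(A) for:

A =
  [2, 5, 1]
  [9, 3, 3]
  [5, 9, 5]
λ(A) = 2

Enumerate directed cycles and compute their means (weight / length). Sample:
  cycle 0 → 0: weight = 2, length = 1, mean = 2/1 ≈ 2.000
  cycle 1 → 1: weight = 3, length = 1, mean = 3/1 ≈ 3.000
  cycle 2 → 2: weight = 5, length = 1, mean = 5/1 ≈ 5.000
  cycle 0 → 1 → 0: weight = 14, length = 2, mean = 14/2 ≈ 7.000
  cycle 0 → 2 → 0: weight = 6, length = 2, mean = 6/2 ≈ 3.000
  cycle 1 → 0 → 1: weight = 14, length = 2, mean = 14/2 ≈ 7.000
Minimum mean = 2.000, attained e.g. along the cycle 0 → 0 with weight 2 and length 1. So λ(A) = 2/1 = 2.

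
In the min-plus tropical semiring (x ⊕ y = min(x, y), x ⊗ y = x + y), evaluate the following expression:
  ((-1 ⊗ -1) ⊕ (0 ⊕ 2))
((-1 ⊗ -1) ⊕ (0 ⊕ 2)) = -2

Expand innermost to outermost. Recall ⊕ takes the minimum of its arguments and ⊗ takes their sum. Working out the expression ((-1 ⊗ -1) ⊕ (0 ⊕ 2)) gives -2.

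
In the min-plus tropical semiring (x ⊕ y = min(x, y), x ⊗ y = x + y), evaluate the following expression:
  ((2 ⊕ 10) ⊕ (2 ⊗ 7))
((2 ⊕ 10) ⊕ (2 ⊗ 7)) = 2

Expand innermost to outermost. Recall ⊕ takes the minimum of its arguments and ⊗ takes their sum. Working out the expression ((2 ⊕ 10) ⊕ (2 ⊗ 7)) gives 2.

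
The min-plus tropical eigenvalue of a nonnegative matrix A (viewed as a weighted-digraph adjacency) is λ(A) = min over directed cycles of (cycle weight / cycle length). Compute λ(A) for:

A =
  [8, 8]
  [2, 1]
λ(A) = 1

Enumerate directed cycles and compute their means (weight / length). Sample:
  cycle 0 → 0: weight = 8, length = 1, mean = 8/1 ≈ 8.000
  cycle 1 → 1: weight = 1, length = 1, mean = 1/1 ≈ 1.000
  cycle 0 → 1 → 0: weight = 10, length = 2, mean = 10/2 ≈ 5.000
  cycle 1 → 0 → 1: weight = 10, length = 2, mean = 10/2 ≈ 5.000
Minimum mean = 1.000, attained e.g. along the cycle 1 → 1 with weight 1 and length 1. So λ(A) = 1/1 = 1.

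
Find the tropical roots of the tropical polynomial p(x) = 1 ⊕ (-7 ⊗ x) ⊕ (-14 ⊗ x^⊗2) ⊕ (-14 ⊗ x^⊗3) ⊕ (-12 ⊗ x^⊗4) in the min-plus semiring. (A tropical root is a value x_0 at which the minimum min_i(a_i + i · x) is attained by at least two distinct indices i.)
Roots: {-2, 0, 7, 8}

Each tropical root is a break point of the lower envelope of the lines y = a_i + i · x (there are 5 lines, with slopes 0, 1, ..., 4). Only the lines that attain the minimum somewhere contribute to roots; other lines are dominated. Here the surviving (envelope) indices are i = 4, i = 3, i = 2, i = 1, i = 0.
Intersections between consecutive envelope lines give the roots: for adjacent envelope indices i < j the intersection is x = (a_i − a_j) / (j − i). Reading off the sorted break points: {-2, 0, 7, 8}.
Verification: at each break x_0, at least two indices attain the minimum of min_i(a_i + i · x_0).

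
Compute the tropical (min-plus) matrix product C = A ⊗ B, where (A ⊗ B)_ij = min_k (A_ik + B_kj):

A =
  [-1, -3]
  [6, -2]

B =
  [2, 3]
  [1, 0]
A ⊗ B =
  [-2, -3]
  [-1, -2]

Apply the min-plus product entry-by-entry:
  C[0][0] = min over k of (A[0][0] + B[0][0] = -1 + 2 = 1, A[0][1] + B[1][0] = -3 + 1 = -2) = -2 (attained at k = 1)
  C[0][1] = min over k of (A[0][0] + B[0][1] = -1 + 3 = 2, A[0][1] + B[1][1] = -3 + 0 = -3) = -3 (attained at k = 1)
  C[1][0] = min over k of (A[1][0] + B[0][0] = 6 + 2 = 8, A[1][1] + B[1][0] = -2 + 1 = -1) = -1 (attained at k = 1)
  C[1][1] = min over k of (A[1][0] + B[0][1] = 6 + 3 = 9, A[1][1] + B[1][1] = -2 + 0 = -2) = -2 (attained at k = 1)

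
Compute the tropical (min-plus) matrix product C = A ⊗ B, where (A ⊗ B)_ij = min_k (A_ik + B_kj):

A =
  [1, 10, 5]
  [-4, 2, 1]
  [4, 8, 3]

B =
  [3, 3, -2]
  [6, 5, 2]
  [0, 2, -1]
A ⊗ B =
  [4, 4, -1]
  [-1, -1, -6]
  [3, 5, 2]

Apply the min-plus product entry-by-entry:
  C[0][0] = min over k of (A[0][0] + B[0][0] = 1 + 3 = 4, A[0][1] + B[1][0] = 10 + 6 = 16, A[0][2] + B[2][0] = 5 + 0 = 5) = 4 (attained at k = 0)
  C[0][1] = min over k of (A[0][0] + B[0][1] = 1 + 3 = 4, A[0][1] + B[1][1] = 10 + 5 = 15, A[0][2] + B[2][1] = 5 + 2 = 7) = 4 (attained at k = 0)
  C[0][2] = min over k of (A[0][0] + B[0][2] = 1 + -2 = -1, A[0][1] + B[1][2] = 10 + 2 = 12, A[0][2] + B[2][2] = 5 + -1 = 4) = -1 (attained at k = 0)
  C[1][0] = min over k of (A[1][0] + B[0][0] = -4 + 3 = -1, A[1][1] + B[1][0] = 2 + 6 = 8, A[1][2] + B[2][0] = 1 + 0 = 1) = -1 (attained at k = 0)
  C[1][1] = min over k of (A[1][0] + B[0][1] = -4 + 3 = -1, A[1][1] + B[1][1] = 2 + 5 = 7, A[1][2] + B[2][1] = 1 + 2 = 3) = -1 (attained at k = 0)
  C[1][2] = min over k of (A[1][0] + B[0][2] = -4 + -2 = -6, A[1][1] + B[1][2] = 2 + 2 = 4, A[1][2] + B[2][2] = 1 + -1 = 0) = -6 (attained at k = 0)
  C[2][0] = min over k of (A[2][0] + B[0][0] = 4 + 3 = 7, A[2][1] + B[1][0] = 8 + 6 = 14, A[2][2] + B[2][0] = 3 + 0 = 3) = 3 (attained at k = 2)
  C[2][1] = min over k of (A[2][0] + B[0][1] = 4 + 3 = 7, A[2][1] + B[1][1] = 8 + 5 = 13, A[2][2] + B[2][1] = 3 + 2 = 5) = 5 (attained at k = 2)
  C[2][2] = min over k of (A[2][0] + B[0][2] = 4 + -2 = 2, A[2][1] + B[1][2] = 8 + 2 = 10, A[2][2] + B[2][2] = 3 + -1 = 2) = 2 (attained at k = 0)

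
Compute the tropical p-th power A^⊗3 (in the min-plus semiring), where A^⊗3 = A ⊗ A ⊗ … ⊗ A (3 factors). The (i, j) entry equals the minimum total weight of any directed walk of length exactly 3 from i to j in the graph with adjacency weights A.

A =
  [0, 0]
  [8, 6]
A^⊗3 =
  [0, 0]
  [8, 8]

Each entry (A^⊗3)_ij equals the minimum over all length-3 walks i = v_0 → v_1 → … → v_3 = j of Σ_t A[v_t][v_{t+1}]. For example, for (i, j) = (0, 1) we minimise over 4 possible intermediate vertex sequences; the minimum is 0, attained along the walk 0 → 0 → 0 → 1.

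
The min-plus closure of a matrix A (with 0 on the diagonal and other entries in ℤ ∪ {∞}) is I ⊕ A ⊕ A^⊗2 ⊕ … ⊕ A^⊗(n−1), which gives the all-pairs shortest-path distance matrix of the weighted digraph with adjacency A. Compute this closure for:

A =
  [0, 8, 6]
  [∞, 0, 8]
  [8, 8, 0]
Closure =
  [0, 8, 6]
  [16, 0, 8]
  [8, 8, 0]

This is the Floyd-Warshall all-pairs shortest-path computation. For each intermediate vertex k = 0, 1, …, 2, update dist[i][j] ← min(dist[i][j], dist[i][k] + dist[k][j]). The final matrix gives, for each (i, j), the minimum total weight of any directed path from i to j (possibly empty when i = j).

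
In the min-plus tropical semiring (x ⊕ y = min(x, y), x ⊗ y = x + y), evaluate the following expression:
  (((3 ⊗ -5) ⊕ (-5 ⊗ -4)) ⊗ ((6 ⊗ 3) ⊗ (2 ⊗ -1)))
(((3 ⊗ -5) ⊕ (-5 ⊗ -4)) ⊗ ((6 ⊗ 3) ⊗ (2 ⊗ -1))) = 1

Expand innermost to outermost. Recall ⊕ takes the minimum of its arguments and ⊗ takes their sum. Working out the expression (((3 ⊗ -5) ⊕ (-5 ⊗ -4)) ⊗ ((6 ⊗ 3) ⊗ (2 ⊗ -1))) gives 1.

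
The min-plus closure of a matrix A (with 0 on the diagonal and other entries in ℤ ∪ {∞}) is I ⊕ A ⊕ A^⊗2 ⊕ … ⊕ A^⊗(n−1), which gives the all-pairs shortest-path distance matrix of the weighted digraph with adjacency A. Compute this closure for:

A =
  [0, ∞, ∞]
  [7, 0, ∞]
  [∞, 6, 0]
Closure =
  [0, ∞, ∞]
  [7, 0, ∞]
  [13, 6, 0]

This is the Floyd-Warshall all-pairs shortest-path computation. For each intermediate vertex k = 0, 1, …, 2, update dist[i][j] ← min(dist[i][j], dist[i][k] + dist[k][j]). The final matrix gives, for each (i, j), the minimum total weight of any directed path from i to j (possibly empty when i = j).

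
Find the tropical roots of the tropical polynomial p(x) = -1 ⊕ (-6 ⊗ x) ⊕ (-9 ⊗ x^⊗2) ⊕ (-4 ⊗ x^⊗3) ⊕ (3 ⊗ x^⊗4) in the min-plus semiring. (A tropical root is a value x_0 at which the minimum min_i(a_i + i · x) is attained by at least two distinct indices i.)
Roots: {-7, -5, 3, 5}

Each tropical root is a break point of the lower envelope of the lines y = a_i + i · x (there are 5 lines, with slopes 0, 1, ..., 4). Only the lines that attain the minimum somewhere contribute to roots; other lines are dominated. Here the surviving (envelope) indices are i = 4, i = 3, i = 2, i = 1, i = 0.
Intersections between consecutive envelope lines give the roots: for adjacent envelope indices i < j the intersection is x = (a_i − a_j) / (j − i). Reading off the sorted break points: {-7, -5, 3, 5}.
Verification: at each break x_0, at least two indices attain the minimum of min_i(a_i + i · x_0).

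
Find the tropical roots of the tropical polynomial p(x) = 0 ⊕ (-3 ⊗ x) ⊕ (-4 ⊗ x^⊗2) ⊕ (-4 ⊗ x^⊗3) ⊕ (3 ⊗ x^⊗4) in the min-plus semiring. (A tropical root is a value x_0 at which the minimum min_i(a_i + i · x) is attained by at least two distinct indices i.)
Roots: {-7, 0, 1, 3}

Each tropical root is a break point of the lower envelope of the lines y = a_i + i · x (there are 5 lines, with slopes 0, 1, ..., 4). Only the lines that attain the minimum somewhere contribute to roots; other lines are dominated. Here the surviving (envelope) indices are i = 4, i = 3, i = 2, i = 1, i = 0.
Intersections between consecutive envelope lines give the roots: for adjacent envelope indices i < j the intersection is x = (a_i − a_j) / (j − i). Reading off the sorted break points: {-7, 0, 1, 3}.
Verification: at each break x_0, at least two indices attain the minimum of min_i(a_i + i · x_0).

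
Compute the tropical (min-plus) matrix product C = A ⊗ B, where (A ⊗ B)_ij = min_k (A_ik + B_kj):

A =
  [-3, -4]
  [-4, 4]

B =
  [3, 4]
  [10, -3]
A ⊗ B =
  [0, -7]
  [-1, 0]

Apply the min-plus product entry-by-entry:
  C[0][0] = min over k of (A[0][0] + B[0][0] = -3 + 3 = 0, A[0][1] + B[1][0] = -4 + 10 = 6) = 0 (attained at k = 0)
  C[0][1] = min over k of (A[0][0] + B[0][1] = -3 + 4 = 1, A[0][1] + B[1][1] = -4 + -3 = -7) = -7 (attained at k = 1)
  C[1][0] = min over k of (A[1][0] + B[0][0] = -4 + 3 = -1, A[1][1] + B[1][0] = 4 + 10 = 14) = -1 (attained at k = 0)
  C[1][1] = min over k of (A[1][0] + B[0][1] = -4 + 4 = 0, A[1][1] + B[1][1] = 4 + -3 = 1) = 0 (attained at k = 0)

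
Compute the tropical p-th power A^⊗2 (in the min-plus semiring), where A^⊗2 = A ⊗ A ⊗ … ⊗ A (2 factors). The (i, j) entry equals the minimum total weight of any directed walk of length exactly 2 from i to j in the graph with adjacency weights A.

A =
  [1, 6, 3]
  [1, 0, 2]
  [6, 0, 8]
A^⊗2 =
  [2, 3, 4]
  [1, 0, 2]
  [1, 0, 2]

Each entry (A^⊗2)_ij equals the minimum over all length-2 walks i = v_0 → v_1 → … → v_2 = j of Σ_t A[v_t][v_{t+1}]. For example, for (i, j) = (0, 2) we minimise over 3 possible intermediate vertex sequences; the minimum is 4, attained along the walk 0 → 0 → 2.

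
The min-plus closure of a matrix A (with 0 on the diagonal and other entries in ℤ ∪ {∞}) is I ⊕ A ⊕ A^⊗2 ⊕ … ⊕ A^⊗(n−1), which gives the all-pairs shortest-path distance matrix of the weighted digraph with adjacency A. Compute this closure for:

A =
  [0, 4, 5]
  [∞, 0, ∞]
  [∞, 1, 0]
Closure =
  [0, 4, 5]
  [∞, 0, ∞]
  [∞, 1, 0]

This is the Floyd-Warshall all-pairs shortest-path computation. For each intermediate vertex k = 0, 1, …, 2, update dist[i][j] ← min(dist[i][j], dist[i][k] + dist[k][j]). The final matrix gives, for each (i, j), the minimum total weight of any directed path from i to j (possibly empty when i = j).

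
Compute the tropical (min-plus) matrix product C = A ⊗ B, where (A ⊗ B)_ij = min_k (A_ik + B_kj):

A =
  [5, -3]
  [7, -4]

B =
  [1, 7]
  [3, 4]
A ⊗ B =
  [0, 1]
  [-1, 0]

Apply the min-plus product entry-by-entry:
  C[0][0] = min over k of (A[0][0] + B[0][0] = 5 + 1 = 6, A[0][1] + B[1][0] = -3 + 3 = 0) = 0 (attained at k = 1)
  C[0][1] = min over k of (A[0][0] + B[0][1] = 5 + 7 = 12, A[0][1] + B[1][1] = -3 + 4 = 1) = 1 (attained at k = 1)
  C[1][0] = min over k of (A[1][0] + B[0][0] = 7 + 1 = 8, A[1][1] + B[1][0] = -4 + 3 = -1) = -1 (attained at k = 1)
  C[1][1] = min over k of (A[1][0] + B[0][1] = 7 + 7 = 14, A[1][1] + B[1][1] = -4 + 4 = 0) = 0 (attained at k = 1)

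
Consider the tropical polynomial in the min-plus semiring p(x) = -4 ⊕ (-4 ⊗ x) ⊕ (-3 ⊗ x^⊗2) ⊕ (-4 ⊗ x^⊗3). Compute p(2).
p(2) = -4

A tropical monomial a ⊗ x^⊗i evaluates to a + i · x. Evaluating each term at x = 2:
  Term 0 contributes -4 + 0 · 2 = -4
  Term 1 contributes -4 + 1 · 2 = -2
  Term 2 contributes -3 + 2 · 2 = 1
  Term 3 contributes -4 + 3 · 2 = 2
p(2) = ⊕ of these = min[-4, -2, 1, 2] = -4.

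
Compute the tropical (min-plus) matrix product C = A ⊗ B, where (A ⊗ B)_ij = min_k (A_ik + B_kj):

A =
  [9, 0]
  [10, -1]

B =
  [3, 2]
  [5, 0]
A ⊗ B =
  [5, 0]
  [4, -1]

Apply the min-plus product entry-by-entry:
  C[0][0] = min over k of (A[0][0] + B[0][0] = 9 + 3 = 12, A[0][1] + B[1][0] = 0 + 5 = 5) = 5 (attained at k = 1)
  C[0][1] = min over k of (A[0][0] + B[0][1] = 9 + 2 = 11, A[0][1] + B[1][1] = 0 + 0 = 0) = 0 (attained at k = 1)
  C[1][0] = min over k of (A[1][0] + B[0][0] = 10 + 3 = 13, A[1][1] + B[1][0] = -1 + 5 = 4) = 4 (attained at k = 1)
  C[1][1] = min over k of (A[1][0] + B[0][1] = 10 + 2 = 12, A[1][1] + B[1][1] = -1 + 0 = -1) = -1 (attained at k = 1)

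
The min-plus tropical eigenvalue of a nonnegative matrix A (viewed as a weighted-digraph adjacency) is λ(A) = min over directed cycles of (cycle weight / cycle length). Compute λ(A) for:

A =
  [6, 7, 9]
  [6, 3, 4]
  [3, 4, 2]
λ(A) = 2

Enumerate directed cycles and compute their means (weight / length). Sample:
  cycle 0 → 0: weight = 6, length = 1, mean = 6/1 ≈ 6.000
  cycle 1 → 1: weight = 3, length = 1, mean = 3/1 ≈ 3.000
  cycle 2 → 2: weight = 2, length = 1, mean = 2/1 ≈ 2.000
  cycle 0 → 1 → 0: weight = 13, length = 2, mean = 13/2 ≈ 6.500
  cycle 0 → 2 → 0: weight = 12, length = 2, mean = 12/2 ≈ 6.000
  cycle 1 → 0 → 1: weight = 13, length = 2, mean = 13/2 ≈ 6.500
Minimum mean = 2.000, attained e.g. along the cycle 2 → 2 with weight 2 and length 1. So λ(A) = 2/1 = 2.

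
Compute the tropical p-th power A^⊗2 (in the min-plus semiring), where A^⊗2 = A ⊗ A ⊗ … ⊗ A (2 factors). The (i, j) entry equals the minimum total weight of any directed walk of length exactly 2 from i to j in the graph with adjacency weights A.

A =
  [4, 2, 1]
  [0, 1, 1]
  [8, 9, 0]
A^⊗2 =
  [2, 3, 1]
  [1, 2, 1]
  [8, 9, 0]

Each entry (A^⊗2)_ij equals the minimum over all length-2 walks i = v_0 → v_1 → … → v_2 = j of Σ_t A[v_t][v_{t+1}]. For example, for (i, j) = (0, 2) we minimise over 3 possible intermediate vertex sequences; the minimum is 1, attained along the walk 0 → 2 → 2.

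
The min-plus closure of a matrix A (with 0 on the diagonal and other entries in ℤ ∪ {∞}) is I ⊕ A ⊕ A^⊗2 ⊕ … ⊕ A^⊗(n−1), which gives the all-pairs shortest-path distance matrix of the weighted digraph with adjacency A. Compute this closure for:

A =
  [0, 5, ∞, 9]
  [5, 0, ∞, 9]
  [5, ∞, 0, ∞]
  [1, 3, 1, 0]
Closure =
  [0, 5, 10, 9]
  [5, 0, 10, 9]
  [5, 10, 0, 14]
  [1, 3, 1, 0]

This is the Floyd-Warshall all-pairs shortest-path computation. For each intermediate vertex k = 0, 1, …, 3, update dist[i][j] ← min(dist[i][j], dist[i][k] + dist[k][j]). The final matrix gives, for each (i, j), the minimum total weight of any directed path from i to j (possibly empty when i = j).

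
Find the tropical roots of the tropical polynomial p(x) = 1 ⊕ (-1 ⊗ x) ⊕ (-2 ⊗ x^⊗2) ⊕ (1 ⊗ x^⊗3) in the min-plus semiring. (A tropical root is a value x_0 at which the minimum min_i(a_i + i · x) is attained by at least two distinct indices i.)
Roots: {-3, 1, 2}

Each tropical root is a break point of the lower envelope of the lines y = a_i + i · x (there are 4 lines, with slopes 0, 1, ..., 3). Only the lines that attain the minimum somewhere contribute to roots; other lines are dominated. Here the surviving (envelope) indices are i = 3, i = 2, i = 1, i = 0.
Intersections between consecutive envelope lines give the roots: for adjacent envelope indices i < j the intersection is x = (a_i − a_j) / (j − i). Reading off the sorted break points: {-3, 1, 2}.
Verification: at each break x_0, at least two indices attain the minimum of min_i(a_i + i · x_0).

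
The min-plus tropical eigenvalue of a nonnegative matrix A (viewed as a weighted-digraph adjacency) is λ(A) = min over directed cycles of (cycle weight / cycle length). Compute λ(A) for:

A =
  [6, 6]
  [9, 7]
λ(A) = 6

Enumerate directed cycles and compute their means (weight / length). Sample:
  cycle 0 → 0: weight = 6, length = 1, mean = 6/1 ≈ 6.000
  cycle 1 → 1: weight = 7, length = 1, mean = 7/1 ≈ 7.000
  cycle 0 → 1 → 0: weight = 15, length = 2, mean = 15/2 ≈ 7.500
  cycle 1 → 0 → 1: weight = 15, length = 2, mean = 15/2 ≈ 7.500
Minimum mean = 6.000, attained e.g. along the cycle 0 → 0 with weight 6 and length 1. So λ(A) = 6/1 = 6.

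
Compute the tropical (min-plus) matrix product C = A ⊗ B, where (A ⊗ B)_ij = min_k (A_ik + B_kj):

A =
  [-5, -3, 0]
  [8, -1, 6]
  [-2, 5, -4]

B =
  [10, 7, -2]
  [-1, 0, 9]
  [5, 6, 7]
A ⊗ B =
  [-4, -3, -7]
  [-2, -1, 6]
  [1, 2, -4]

Apply the min-plus product entry-by-entry:
  C[0][0] = min over k of (A[0][0] + B[0][0] = -5 + 10 = 5, A[0][1] + B[1][0] = -3 + -1 = -4, A[0][2] + B[2][0] = 0 + 5 = 5) = -4 (attained at k = 1)
  C[0][1] = min over k of (A[0][0] + B[0][1] = -5 + 7 = 2, A[0][1] + B[1][1] = -3 + 0 = -3, A[0][2] + B[2][1] = 0 + 6 = 6) = -3 (attained at k = 1)
  C[0][2] = min over k of (A[0][0] + B[0][2] = -5 + -2 = -7, A[0][1] + B[1][2] = -3 + 9 = 6, A[0][2] + B[2][2] = 0 + 7 = 7) = -7 (attained at k = 0)
  C[1][0] = min over k of (A[1][0] + B[0][0] = 8 + 10 = 18, A[1][1] + B[1][0] = -1 + -1 = -2, A[1][2] + B[2][0] = 6 + 5 = 11) = -2 (attained at k = 1)
  C[1][1] = min over k of (A[1][0] + B[0][1] = 8 + 7 = 15, A[1][1] + B[1][1] = -1 + 0 = -1, A[1][2] + B[2][1] = 6 + 6 = 12) = -1 (attained at k = 1)
  C[1][2] = min over k of (A[1][0] + B[0][2] = 8 + -2 = 6, A[1][1] + B[1][2] = -1 + 9 = 8, A[1][2] + B[2][2] = 6 + 7 = 13) = 6 (attained at k = 0)
  C[2][0] = min over k of (A[2][0] + B[0][0] = -2 + 10 = 8, A[2][1] + B[1][0] = 5 + -1 = 4, A[2][2] + B[2][0] = -4 + 5 = 1) = 1 (attained at k = 2)
  C[2][1] = min over k of (A[2][0] + B[0][1] = -2 + 7 = 5, A[2][1] + B[1][1] = 5 + 0 = 5, A[2][2] + B[2][1] = -4 + 6 = 2) = 2 (attained at k = 2)
  C[2][2] = min over k of (A[2][0] + B[0][2] = -2 + -2 = -4, A[2][1] + B[1][2] = 5 + 9 = 14, A[2][2] + B[2][2] = -4 + 7 = 3) = -4 (attained at k = 0)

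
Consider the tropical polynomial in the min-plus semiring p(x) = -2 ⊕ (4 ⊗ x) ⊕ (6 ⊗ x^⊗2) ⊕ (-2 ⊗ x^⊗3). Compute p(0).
p(0) = -2

A tropical monomial a ⊗ x^⊗i evaluates to a + i · x. Evaluating each term at x = 0:
  Term 0 contributes -2 + 0 · 0 = -2
  Term 1 contributes 4 + 1 · 0 = 4
  Term 2 contributes 6 + 2 · 0 = 6
  Term 3 contributes -2 + 3 · 0 = -2
p(0) = ⊕ of these = min[-2, 4, 6, -2] = -2.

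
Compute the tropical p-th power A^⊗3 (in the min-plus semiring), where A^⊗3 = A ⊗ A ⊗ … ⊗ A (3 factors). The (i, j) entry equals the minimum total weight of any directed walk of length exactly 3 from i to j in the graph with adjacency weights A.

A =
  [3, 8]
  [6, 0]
A^⊗3 =
  [9, 8]
  [6, 0]

Each entry (A^⊗3)_ij equals the minimum over all length-3 walks i = v_0 → v_1 → … → v_3 = j of Σ_t A[v_t][v_{t+1}]. For example, for (i, j) = (0, 1) we minimise over 4 possible intermediate vertex sequences; the minimum is 8, attained along the walk 0 → 1 → 1 → 1.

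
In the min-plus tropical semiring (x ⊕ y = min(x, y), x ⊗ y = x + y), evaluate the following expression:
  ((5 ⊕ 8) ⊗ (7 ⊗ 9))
((5 ⊕ 8) ⊗ (7 ⊗ 9)) = 21

Expand innermost to outermost. Recall ⊕ takes the minimum of its arguments and ⊗ takes their sum. Working out the expression ((5 ⊕ 8) ⊗ (7 ⊗ 9)) gives 21.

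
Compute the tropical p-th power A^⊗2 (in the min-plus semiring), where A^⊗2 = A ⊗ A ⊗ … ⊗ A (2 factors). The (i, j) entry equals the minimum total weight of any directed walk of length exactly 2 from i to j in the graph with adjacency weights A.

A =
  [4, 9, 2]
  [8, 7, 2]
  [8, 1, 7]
A^⊗2 =
  [8, 3, 6]
  [10, 3, 9]
  [9, 8, 3]

Each entry (A^⊗2)_ij equals the minimum over all length-2 walks i = v_0 → v_1 → … → v_2 = j of Σ_t A[v_t][v_{t+1}]. For example, for (i, j) = (0, 2) we minimise over 3 possible intermediate vertex sequences; the minimum is 6, attained along the walk 0 → 0 → 2.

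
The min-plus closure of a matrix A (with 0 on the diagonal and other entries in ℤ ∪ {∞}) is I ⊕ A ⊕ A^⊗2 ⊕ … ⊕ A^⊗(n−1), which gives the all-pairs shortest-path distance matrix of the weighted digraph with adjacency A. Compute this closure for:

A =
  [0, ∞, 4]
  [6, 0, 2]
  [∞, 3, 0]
Closure =
  [0, 7, 4]
  [6, 0, 2]
  [9, 3, 0]

This is the Floyd-Warshall all-pairs shortest-path computation. For each intermediate vertex k = 0, 1, …, 2, update dist[i][j] ← min(dist[i][j], dist[i][k] + dist[k][j]). The final matrix gives, for each (i, j), the minimum total weight of any directed path from i to j (possibly empty when i = j).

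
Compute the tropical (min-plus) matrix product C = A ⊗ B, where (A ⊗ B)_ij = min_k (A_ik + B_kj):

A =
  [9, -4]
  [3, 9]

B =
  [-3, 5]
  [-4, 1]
A ⊗ B =
  [-8, -3]
  [0, 8]

Apply the min-plus product entry-by-entry:
  C[0][0] = min over k of (A[0][0] + B[0][0] = 9 + -3 = 6, A[0][1] + B[1][0] = -4 + -4 = -8) = -8 (attained at k = 1)
  C[0][1] = min over k of (A[0][0] + B[0][1] = 9 + 5 = 14, A[0][1] + B[1][1] = -4 + 1 = -3) = -3 (attained at k = 1)
  C[1][0] = min over k of (A[1][0] + B[0][0] = 3 + -3 = 0, A[1][1] + B[1][0] = 9 + -4 = 5) = 0 (attained at k = 0)
  C[1][1] = min over k of (A[1][0] + B[0][1] = 3 + 5 = 8, A[1][1] + B[1][1] = 9 + 1 = 10) = 8 (attained at k = 0)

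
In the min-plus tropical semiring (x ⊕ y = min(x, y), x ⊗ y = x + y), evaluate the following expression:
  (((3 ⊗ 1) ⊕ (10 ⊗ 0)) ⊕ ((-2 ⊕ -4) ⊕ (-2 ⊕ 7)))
(((3 ⊗ 1) ⊕ (10 ⊗ 0)) ⊕ ((-2 ⊕ -4) ⊕ (-2 ⊕ 7))) = -4

Expand innermost to outermost. Recall ⊕ takes the minimum of its arguments and ⊗ takes their sum. Working out the expression (((3 ⊗ 1) ⊕ (10 ⊗ 0)) ⊕ ((-2 ⊕ -4) ⊕ (-2 ⊕ 7))) gives -4.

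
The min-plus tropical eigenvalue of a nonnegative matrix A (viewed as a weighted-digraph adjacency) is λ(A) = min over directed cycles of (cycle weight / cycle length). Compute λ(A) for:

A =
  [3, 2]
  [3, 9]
λ(A) = 5/2

Enumerate directed cycles and compute their means (weight / length). Sample:
  cycle 0 → 0: weight = 3, length = 1, mean = 3/1 ≈ 3.000
  cycle 1 → 1: weight = 9, length = 1, mean = 9/1 ≈ 9.000
  cycle 0 → 1 → 0: weight = 5, length = 2, mean = 5/2 ≈ 2.500
  cycle 1 → 0 → 1: weight = 5, length = 2, mean = 5/2 ≈ 2.500
Minimum mean = 2.500, attained e.g. along the cycle 0 → 1 → 0 with weight 5 and length 2. So λ(A) = 5/2 = 5/2.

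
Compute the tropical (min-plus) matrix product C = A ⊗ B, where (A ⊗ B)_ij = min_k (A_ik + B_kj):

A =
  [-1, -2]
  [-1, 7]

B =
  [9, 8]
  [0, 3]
A ⊗ B =
  [-2, 1]
  [7, 7]

Apply the min-plus product entry-by-entry:
  C[0][0] = min over k of (A[0][0] + B[0][0] = -1 + 9 = 8, A[0][1] + B[1][0] = -2 + 0 = -2) = -2 (attained at k = 1)
  C[0][1] = min over k of (A[0][0] + B[0][1] = -1 + 8 = 7, A[0][1] + B[1][1] = -2 + 3 = 1) = 1 (attained at k = 1)
  C[1][0] = min over k of (A[1][0] + B[0][0] = -1 + 9 = 8, A[1][1] + B[1][0] = 7 + 0 = 7) = 7 (attained at k = 1)
  C[1][1] = min over k of (A[1][0] + B[0][1] = -1 + 8 = 7, A[1][1] + B[1][1] = 7 + 3 = 10) = 7 (attained at k = 0)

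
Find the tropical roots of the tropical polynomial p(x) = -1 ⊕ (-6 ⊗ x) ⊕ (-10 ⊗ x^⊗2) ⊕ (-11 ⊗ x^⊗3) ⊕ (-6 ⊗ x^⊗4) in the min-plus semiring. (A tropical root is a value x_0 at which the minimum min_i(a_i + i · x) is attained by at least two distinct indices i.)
Roots: {-5, 1, 4, 5}

Each tropical root is a break point of the lower envelope of the lines y = a_i + i · x (there are 5 lines, with slopes 0, 1, ..., 4). Only the lines that attain the minimum somewhere contribute to roots; other lines are dominated. Here the surviving (envelope) indices are i = 4, i = 3, i = 2, i = 1, i = 0.
Intersections between consecutive envelope lines give the roots: for adjacent envelope indices i < j the intersection is x = (a_i − a_j) / (j − i). Reading off the sorted break points: {-5, 1, 4, 5}.
Verification: at each break x_0, at least two indices attain the minimum of min_i(a_i + i · x_0).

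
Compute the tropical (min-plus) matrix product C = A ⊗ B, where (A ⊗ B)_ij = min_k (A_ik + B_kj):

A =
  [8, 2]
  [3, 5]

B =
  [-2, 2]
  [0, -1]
A ⊗ B =
  [2, 1]
  [1, 4]

Apply the min-plus product entry-by-entry:
  C[0][0] = min over k of (A[0][0] + B[0][0] = 8 + -2 = 6, A[0][1] + B[1][0] = 2 + 0 = 2) = 2 (attained at k = 1)
  C[0][1] = min over k of (A[0][0] + B[0][1] = 8 + 2 = 10, A[0][1] + B[1][1] = 2 + -1 = 1) = 1 (attained at k = 1)
  C[1][0] = min over k of (A[1][0] + B[0][0] = 3 + -2 = 1, A[1][1] + B[1][0] = 5 + 0 = 5) = 1 (attained at k = 0)
  C[1][1] = min over k of (A[1][0] + B[0][1] = 3 + 2 = 5, A[1][1] + B[1][1] = 5 + -1 = 4) = 4 (attained at k = 1)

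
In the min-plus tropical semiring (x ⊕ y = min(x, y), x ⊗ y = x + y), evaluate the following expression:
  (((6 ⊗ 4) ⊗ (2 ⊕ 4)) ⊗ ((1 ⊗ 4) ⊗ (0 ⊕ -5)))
(((6 ⊗ 4) ⊗ (2 ⊕ 4)) ⊗ ((1 ⊗ 4) ⊗ (0 ⊕ -5))) = 12

Expand innermost to outermost. Recall ⊕ takes the minimum of its arguments and ⊗ takes their sum. Working out the expression (((6 ⊗ 4) ⊗ (2 ⊕ 4)) ⊗ ((1 ⊗ 4) ⊗ (0 ⊕ -5))) gives 12.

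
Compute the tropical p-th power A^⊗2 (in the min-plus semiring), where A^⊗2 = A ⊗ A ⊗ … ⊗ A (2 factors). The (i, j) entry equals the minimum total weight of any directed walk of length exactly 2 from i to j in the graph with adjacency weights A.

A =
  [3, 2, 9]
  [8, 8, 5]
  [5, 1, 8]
A^⊗2 =
  [6, 5, 7]
  [10, 6, 13]
  [8, 7, 6]

Each entry (A^⊗2)_ij equals the minimum over all length-2 walks i = v_0 → v_1 → … → v_2 = j of Σ_t A[v_t][v_{t+1}]. For example, for (i, j) = (0, 2) we minimise over 3 possible intermediate vertex sequences; the minimum is 7, attained along the walk 0 → 1 → 2.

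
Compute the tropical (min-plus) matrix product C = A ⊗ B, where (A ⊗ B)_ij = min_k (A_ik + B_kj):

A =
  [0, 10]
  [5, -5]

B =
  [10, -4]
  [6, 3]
A ⊗ B =
  [10, -4]
  [1, -2]

Apply the min-plus product entry-by-entry:
  C[0][0] = min over k of (A[0][0] + B[0][0] = 0 + 10 = 10, A[0][1] + B[1][0] = 10 + 6 = 16) = 10 (attained at k = 0)
  C[0][1] = min over k of (A[0][0] + B[0][1] = 0 + -4 = -4, A[0][1] + B[1][1] = 10 + 3 = 13) = -4 (attained at k = 0)
  C[1][0] = min over k of (A[1][0] + B[0][0] = 5 + 10 = 15, A[1][1] + B[1][0] = -5 + 6 = 1) = 1 (attained at k = 1)
  C[1][1] = min over k of (A[1][0] + B[0][1] = 5 + -4 = 1, A[1][1] + B[1][1] = -5 + 3 = -2) = -2 (attained at k = 1)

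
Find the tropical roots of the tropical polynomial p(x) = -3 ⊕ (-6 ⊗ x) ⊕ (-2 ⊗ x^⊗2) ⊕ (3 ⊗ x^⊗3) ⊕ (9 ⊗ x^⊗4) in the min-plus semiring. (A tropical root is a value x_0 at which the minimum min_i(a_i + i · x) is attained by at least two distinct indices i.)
Roots: {-6, -5, -4, 3}

Each tropical root is a break point of the lower envelope of the lines y = a_i + i · x (there are 5 lines, with slopes 0, 1, ..., 4). Only the lines that attain the minimum somewhere contribute to roots; other lines are dominated. Here the surviving (envelope) indices are i = 4, i = 3, i = 2, i = 1, i = 0.
Intersections between consecutive envelope lines give the roots: for adjacent envelope indices i < j the intersection is x = (a_i − a_j) / (j − i). Reading off the sorted break points: {-6, -5, -4, 3}.
Verification: at each break x_0, at least two indices attain the minimum of min_i(a_i + i · x_0).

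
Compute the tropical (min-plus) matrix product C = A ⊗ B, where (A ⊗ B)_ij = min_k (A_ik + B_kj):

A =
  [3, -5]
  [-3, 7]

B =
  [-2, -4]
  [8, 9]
A ⊗ B =
  [1, -1]
  [-5, -7]

Apply the min-plus product entry-by-entry:
  C[0][0] = min over k of (A[0][0] + B[0][0] = 3 + -2 = 1, A[0][1] + B[1][0] = -5 + 8 = 3) = 1 (attained at k = 0)
  C[0][1] = min over k of (A[0][0] + B[0][1] = 3 + -4 = -1, A[0][1] + B[1][1] = -5 + 9 = 4) = -1 (attained at k = 0)
  C[1][0] = min over k of (A[1][0] + B[0][0] = -3 + -2 = -5, A[1][1] + B[1][0] = 7 + 8 = 15) = -5 (attained at k = 0)
  C[1][1] = min over k of (A[1][0] + B[0][1] = -3 + -4 = -7, A[1][1] + B[1][1] = 7 + 9 = 16) = -7 (attained at k = 0)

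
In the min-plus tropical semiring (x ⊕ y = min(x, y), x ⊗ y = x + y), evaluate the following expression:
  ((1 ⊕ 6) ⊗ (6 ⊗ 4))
((1 ⊕ 6) ⊗ (6 ⊗ 4)) = 11

Expand innermost to outermost. Recall ⊕ takes the minimum of its arguments and ⊗ takes their sum. Working out the expression ((1 ⊕ 6) ⊗ (6 ⊗ 4)) gives 11.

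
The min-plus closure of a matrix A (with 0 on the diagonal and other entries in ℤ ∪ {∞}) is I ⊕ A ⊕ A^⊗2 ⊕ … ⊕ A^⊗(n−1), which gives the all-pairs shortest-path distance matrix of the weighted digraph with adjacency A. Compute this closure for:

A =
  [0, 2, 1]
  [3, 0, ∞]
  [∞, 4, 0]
Closure =
  [0, 2, 1]
  [3, 0, 4]
  [7, 4, 0]

This is the Floyd-Warshall all-pairs shortest-path computation. For each intermediate vertex k = 0, 1, …, 2, update dist[i][j] ← min(dist[i][j], dist[i][k] + dist[k][j]). The final matrix gives, for each (i, j), the minimum total weight of any directed path from i to j (possibly empty when i = j).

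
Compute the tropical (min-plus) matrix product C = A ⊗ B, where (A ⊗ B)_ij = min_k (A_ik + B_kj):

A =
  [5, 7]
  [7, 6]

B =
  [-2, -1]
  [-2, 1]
A ⊗ B =
  [3, 4]
  [4, 6]

Apply the min-plus product entry-by-entry:
  C[0][0] = min over k of (A[0][0] + B[0][0] = 5 + -2 = 3, A[0][1] + B[1][0] = 7 + -2 = 5) = 3 (attained at k = 0)
  C[0][1] = min over k of (A[0][0] + B[0][1] = 5 + -1 = 4, A[0][1] + B[1][1] = 7 + 1 = 8) = 4 (attained at k = 0)
  C[1][0] = min over k of (A[1][0] + B[0][0] = 7 + -2 = 5, A[1][1] + B[1][0] = 6 + -2 = 4) = 4 (attained at k = 1)
  C[1][1] = min over k of (A[1][0] + B[0][1] = 7 + -1 = 6, A[1][1] + B[1][1] = 6 + 1 = 7) = 6 (attained at k = 0)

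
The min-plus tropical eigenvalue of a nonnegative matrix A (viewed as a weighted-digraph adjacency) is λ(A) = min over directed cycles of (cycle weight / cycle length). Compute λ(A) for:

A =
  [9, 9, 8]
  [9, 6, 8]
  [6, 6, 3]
λ(A) = 3

Enumerate directed cycles and compute their means (weight / length). Sample:
  cycle 0 → 0: weight = 9, length = 1, mean = 9/1 ≈ 9.000
  cycle 1 → 1: weight = 6, length = 1, mean = 6/1 ≈ 6.000
  cycle 2 → 2: weight = 3, length = 1, mean = 3/1 ≈ 3.000
  cycle 0 → 1 → 0: weight = 18, length = 2, mean = 18/2 ≈ 9.000
  cycle 0 → 2 → 0: weight = 14, length = 2, mean = 14/2 ≈ 7.000
  cycle 1 → 0 → 1: weight = 18, length = 2, mean = 18/2 ≈ 9.000
Minimum mean = 3.000, attained e.g. along the cycle 2 → 2 with weight 3 and length 1. So λ(A) = 3/1 = 3.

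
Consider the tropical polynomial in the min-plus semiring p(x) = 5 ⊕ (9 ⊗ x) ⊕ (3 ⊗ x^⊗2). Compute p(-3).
p(-3) = -3

A tropical monomial a ⊗ x^⊗i evaluates to a + i · x. Evaluating each term at x = -3:
  Term 0 contributes 5 + 0 · -3 = 5
  Term 1 contributes 9 + 1 · -3 = 6
  Term 2 contributes 3 + 2 · -3 = -3
p(-3) = ⊕ of these = min[5, 6, -3] = -3.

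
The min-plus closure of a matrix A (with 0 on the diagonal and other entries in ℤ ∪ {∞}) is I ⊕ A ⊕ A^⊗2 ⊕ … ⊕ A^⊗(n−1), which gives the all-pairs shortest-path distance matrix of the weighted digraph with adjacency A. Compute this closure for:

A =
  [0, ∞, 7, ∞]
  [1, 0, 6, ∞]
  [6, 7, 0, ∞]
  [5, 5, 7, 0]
Closure =
  [0, 14, 7, ∞]
  [1, 0, 6, ∞]
  [6, 7, 0, ∞]
  [5, 5, 7, 0]

This is the Floyd-Warshall all-pairs shortest-path computation. For each intermediate vertex k = 0, 1, …, 3, update dist[i][j] ← min(dist[i][j], dist[i][k] + dist[k][j]). The final matrix gives, for each (i, j), the minimum total weight of any directed path from i to j (possibly empty when i = j).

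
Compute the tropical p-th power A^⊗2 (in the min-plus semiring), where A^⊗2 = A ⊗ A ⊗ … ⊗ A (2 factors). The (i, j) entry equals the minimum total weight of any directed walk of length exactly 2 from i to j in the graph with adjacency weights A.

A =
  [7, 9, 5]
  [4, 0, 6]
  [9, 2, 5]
A^⊗2 =
  [13, 7, 10]
  [4, 0, 6]
  [6, 2, 8]

Each entry (A^⊗2)_ij equals the minimum over all length-2 walks i = v_0 → v_1 → … → v_2 = j of Σ_t A[v_t][v_{t+1}]. For example, for (i, j) = (0, 2) we minimise over 3 possible intermediate vertex sequences; the minimum is 10, attained along the walk 0 → 2 → 2.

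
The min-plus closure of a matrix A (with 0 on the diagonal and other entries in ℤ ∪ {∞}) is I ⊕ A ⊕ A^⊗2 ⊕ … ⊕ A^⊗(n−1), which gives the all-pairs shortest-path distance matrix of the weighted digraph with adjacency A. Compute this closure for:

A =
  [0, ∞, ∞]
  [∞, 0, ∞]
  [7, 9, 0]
Closure =
  [0, ∞, ∞]
  [∞, 0, ∞]
  [7, 9, 0]

This is the Floyd-Warshall all-pairs shortest-path computation. For each intermediate vertex k = 0, 1, …, 2, update dist[i][j] ← min(dist[i][j], dist[i][k] + dist[k][j]). The final matrix gives, for each (i, j), the minimum total weight of any directed path from i to j (possibly empty when i = j).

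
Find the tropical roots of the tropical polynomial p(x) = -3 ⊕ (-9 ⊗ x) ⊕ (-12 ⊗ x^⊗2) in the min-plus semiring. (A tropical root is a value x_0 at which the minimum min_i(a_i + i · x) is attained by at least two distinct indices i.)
Roots: {3, 6}

Each tropical root is a break point of the lower envelope of the lines y = a_i + i · x (there are 3 lines, with slopes 0, 1, ..., 2). Only the lines that attain the minimum somewhere contribute to roots; other lines are dominated. Here the surviving (envelope) indices are i = 2, i = 1, i = 0.
Intersections between consecutive envelope lines give the roots: for adjacent envelope indices i < j the intersection is x = (a_i − a_j) / (j − i). Reading off the sorted break points: {3, 6}.
Verification: at each break x_0, at least two indices attain the minimum of min_i(a_i + i · x_0).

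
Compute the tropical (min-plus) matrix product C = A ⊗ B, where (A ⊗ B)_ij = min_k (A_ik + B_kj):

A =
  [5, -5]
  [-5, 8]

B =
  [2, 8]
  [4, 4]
A ⊗ B =
  [-1, -1]
  [-3, 3]

Apply the min-plus product entry-by-entry:
  C[0][0] = min over k of (A[0][0] + B[0][0] = 5 + 2 = 7, A[0][1] + B[1][0] = -5 + 4 = -1) = -1 (attained at k = 1)
  C[0][1] = min over k of (A[0][0] + B[0][1] = 5 + 8 = 13, A[0][1] + B[1][1] = -5 + 4 = -1) = -1 (attained at k = 1)
  C[1][0] = min over k of (A[1][0] + B[0][0] = -5 + 2 = -3, A[1][1] + B[1][0] = 8 + 4 = 12) = -3 (attained at k = 0)
  C[1][1] = min over k of (A[1][0] + B[0][1] = -5 + 8 = 3, A[1][1] + B[1][1] = 8 + 4 = 12) = 3 (attained at k = 0)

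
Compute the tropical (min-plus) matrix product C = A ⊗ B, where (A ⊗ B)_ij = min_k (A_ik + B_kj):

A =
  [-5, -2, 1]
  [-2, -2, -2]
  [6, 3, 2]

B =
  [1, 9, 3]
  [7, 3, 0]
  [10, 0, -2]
A ⊗ B =
  [-4, 1, -2]
  [-1, -2, -4]
  [7, 2, 0]

Apply the min-plus product entry-by-entry:
  C[0][0] = min over k of (A[0][0] + B[0][0] = -5 + 1 = -4, A[0][1] + B[1][0] = -2 + 7 = 5, A[0][2] + B[2][0] = 1 + 10 = 11) = -4 (attained at k = 0)
  C[0][1] = min over k of (A[0][0] + B[0][1] = -5 + 9 = 4, A[0][1] + B[1][1] = -2 + 3 = 1, A[0][2] + B[2][1] = 1 + 0 = 1) = 1 (attained at k = 1)
  C[0][2] = min over k of (A[0][0] + B[0][2] = -5 + 3 = -2, A[0][1] + B[1][2] = -2 + 0 = -2, A[0][2] + B[2][2] = 1 + -2 = -1) = -2 (attained at k = 0)
  C[1][0] = min over k of (A[1][0] + B[0][0] = -2 + 1 = -1, A[1][1] + B[1][0] = -2 + 7 = 5, A[1][2] + B[2][0] = -2 + 10 = 8) = -1 (attained at k = 0)
  C[1][1] = min over k of (A[1][0] + B[0][1] = -2 + 9 = 7, A[1][1] + B[1][1] = -2 + 3 = 1, A[1][2] + B[2][1] = -2 + 0 = -2) = -2 (attained at k = 2)
  C[1][2] = min over k of (A[1][0] + B[0][2] = -2 + 3 = 1, A[1][1] + B[1][2] = -2 + 0 = -2, A[1][2] + B[2][2] = -2 + -2 = -4) = -4 (attained at k = 2)
  C[2][0] = min over k of (A[2][0] + B[0][0] = 6 + 1 = 7, A[2][1] + B[1][0] = 3 + 7 = 10, A[2][2] + B[2][0] = 2 + 10 = 12) = 7 (attained at k = 0)
  C[2][1] = min over k of (A[2][0] + B[0][1] = 6 + 9 = 15, A[2][1] + B[1][1] = 3 + 3 = 6, A[2][2] + B[2][1] = 2 + 0 = 2) = 2 (attained at k = 2)
  C[2][2] = min over k of (A[2][0] + B[0][2] = 6 + 3 = 9, A[2][1] + B[1][2] = 3 + 0 = 3, A[2][2] + B[2][2] = 2 + -2 = 0) = 0 (attained at k = 2)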